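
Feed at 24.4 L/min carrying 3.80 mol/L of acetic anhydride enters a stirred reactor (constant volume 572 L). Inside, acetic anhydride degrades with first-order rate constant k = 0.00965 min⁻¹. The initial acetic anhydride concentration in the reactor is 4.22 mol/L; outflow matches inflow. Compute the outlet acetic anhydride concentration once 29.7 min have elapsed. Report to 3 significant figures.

Accumulation = in − out − consumed: V dC/dt = Q C_in − Q C − k V C.
dC/dt = (Q/V) C_in − (Q/V + k) C; effective rate a = Q/V + k = 0.042657 + 0.00965 = 0.052307 min⁻¹.
C_ss = Q C_in/(Q + kV) = 3.0990 mol/L; C(t) = C_ss + (C₀ − C_ss) e^(−a t).
C(29.7) = 3.0990 + (1.1210)·e^(−0.052307·29.7) = 3.0990 + (1.1210)·0.21150 = 3.3361 mol/L.

3.34 mol/L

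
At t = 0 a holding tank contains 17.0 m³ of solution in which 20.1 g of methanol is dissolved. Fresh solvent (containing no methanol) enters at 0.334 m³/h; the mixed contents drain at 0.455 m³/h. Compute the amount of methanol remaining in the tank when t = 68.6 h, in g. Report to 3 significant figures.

1.62 g

Total volume: dV/dt = Q_in − Q_out = -0.12100 m³/h, so V(t) = 17.0 − 0.12100 t and V(68.6) = 8.6994 m³.
No methanol enters, so dm/dt = −Q_out · (m/V).
dm/m = −Q_out dt/(V₀ − 0.12100 t); integrating gives ln(m/m₀) = −(Q_out/(Q_in−Q_out)) ln(V/V₀).
m = m₀ (V₀/V)^(Q_out/(Q_in−Q_out)) = 20.1 × (17.0/8.6994)^(-3.7603) = 1.6184 g.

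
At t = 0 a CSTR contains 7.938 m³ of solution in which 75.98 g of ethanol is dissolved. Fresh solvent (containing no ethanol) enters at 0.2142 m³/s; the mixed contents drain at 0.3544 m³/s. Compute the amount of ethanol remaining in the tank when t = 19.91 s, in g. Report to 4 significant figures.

Total volume: dV/dt = Q_in − Q_out = -0.140200 m³/s, so V(t) = 7.938 − 0.140200 t and V(19.91) = 5.14662 m³.
Species balance (pure solvent in): dm/dt = −Q_out · m/V(t).
Separate: dm/m = −Q_out dt/V(t) ⇒ ln(m/m₀) = −(Q_out/(Q_in−Q_out)) ln(V/V₀).
m = m₀ (V₀/V)^(Q_out/(Q_in−Q_out)) = 75.98 × (7.938/5.14662)^(-2.52782) = 25.4092 g.

25.41 g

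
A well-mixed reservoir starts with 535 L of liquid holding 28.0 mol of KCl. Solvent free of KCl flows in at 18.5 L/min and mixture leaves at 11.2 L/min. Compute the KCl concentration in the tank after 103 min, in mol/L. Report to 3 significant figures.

Total volume: dV/dt = Q_in − Q_out = 7.3000 L/min, so V(t) = 535 + 7.3000 t and V(103) = 1286.9 L.
No KCl enters, so dm/dt = −Q_out · (m/V).
Separate: dm/m = −Q_out dt/V(t) ⇒ ln(m/m₀) = −(Q_out/(Q_in−Q_out)) ln(V/V₀).
m = m₀ (V₀/V)^(Q_out/(Q_in−Q_out)) = 28.0 × (535/1286.9)^(1.5342) = 7.2831 mol.
C = m/V = 7.2831/1286.9 = 0.0056594 mol/L.

0.00566 mol/L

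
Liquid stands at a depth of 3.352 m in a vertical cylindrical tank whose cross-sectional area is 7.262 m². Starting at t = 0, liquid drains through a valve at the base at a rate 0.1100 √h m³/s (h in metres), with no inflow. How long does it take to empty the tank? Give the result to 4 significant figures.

241.7 s

With no inflow, A dh/dt = −0.1100 √h.
Separate and integrate: 2(√h − √h₀) = −(0.1100/A) t.
Tank is empty when √h = 0: t_empty = 2A√h₀/0.1100.
t_empty = 2·7.262·√3.352/0.1100 = 14.5240·1.83085/0.1100 = 241.738 s.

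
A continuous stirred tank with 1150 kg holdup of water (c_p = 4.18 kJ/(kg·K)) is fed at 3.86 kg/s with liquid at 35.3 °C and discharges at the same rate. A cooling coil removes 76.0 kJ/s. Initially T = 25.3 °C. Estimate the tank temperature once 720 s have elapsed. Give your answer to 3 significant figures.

Energy balance: M c_p dT/dt = ṁ c_p (T_in − T) − 76.0.
τ = M/ṁ = 297.93 s; T_ss = T_in − Q̇/(ṁ c_p) = 35.3 − 76.0/(3.86·4.18) = 30.590 °C.
Integrating: T(t) = T_ss + (T₀ − T_ss) e^(−t/τ).
T(720) = 30.590 + (-5.2897)·e^(−720/297.93) = 30.590 + (-5.2897)·0.089216 = 30.118 °C.

30.1 °C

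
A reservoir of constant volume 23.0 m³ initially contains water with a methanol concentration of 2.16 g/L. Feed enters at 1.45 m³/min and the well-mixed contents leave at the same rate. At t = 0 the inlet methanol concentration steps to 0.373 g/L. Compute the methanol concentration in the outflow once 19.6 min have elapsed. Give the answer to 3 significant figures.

0.892 g/L

Species balance on the tank: V dC/dt = Q(C_in − C).
So dC/dt = (C_in − C)/τ with τ = V/Q = 23.0/1.45 = 15.862 min.
Integrating: C(t) = C_in + (C₀ − C_in) e^(−t/τ).
C(19.6) = 0.373 + (2.16 − 0.373)·e^(−19.6/15.862) = 0.373 + (1.7870)·0.29065 = 0.89238 g/L.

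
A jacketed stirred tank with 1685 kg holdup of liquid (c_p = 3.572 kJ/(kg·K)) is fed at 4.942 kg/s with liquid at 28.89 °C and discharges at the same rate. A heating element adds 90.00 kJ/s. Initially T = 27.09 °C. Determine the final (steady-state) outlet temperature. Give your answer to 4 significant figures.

M c_p dT/dt = ṁ c_p (T_in − T) + Q̇.
At steady state dT/dt = 0 ⇒ T_ss = T_in + Q̇/(ṁ c_p) = 28.89 + 90.00/(4.942·3.572) = 33.9883 °C.

33.99 °C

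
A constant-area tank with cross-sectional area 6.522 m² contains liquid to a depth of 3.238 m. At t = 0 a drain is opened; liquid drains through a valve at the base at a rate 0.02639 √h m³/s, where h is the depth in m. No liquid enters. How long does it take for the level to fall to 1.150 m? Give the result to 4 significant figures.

359.4 s

With no inflow, A dh/dt = −0.02639 √h.
∫ h^(−1/2) dh = −(0.02639/A) ∫ dt, giving 2√h = 2√h₀ − (0.02639/A) t.
t = 2A(√h₀ − √h)/0.02639 = 2·6.522·(√3.238 − √1.150)/0.02639
  = 13.0440 × (1.79944 − 1.07238) / 0.02639 = 359.372 s.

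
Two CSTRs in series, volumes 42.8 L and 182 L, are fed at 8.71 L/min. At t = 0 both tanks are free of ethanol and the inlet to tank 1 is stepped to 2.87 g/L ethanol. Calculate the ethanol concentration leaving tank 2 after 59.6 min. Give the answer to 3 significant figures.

2.65 g/L

Time constants: τᵢ = Vᵢ/Q for each well-mixed tank.
τ₁ = 42.8/8.71 = 4.9139 min; τ₂ = 182/8.71 = 20.896 min.
Tank 1: C₁ = C_in(1 − e^(−t/τ₁)). Tank 2 (τ₁ ≠ τ₂): C₂ = C_in[1 − (τ₁ e^(−t/τ₁) − τ₂ e^(−t/τ₂))/(τ₁ − τ₂)].
At t = 59.6: e^(−t/τ₁) = 5.4013e-06, e^(−t/τ₂) = 0.057712.
C₂ = 2.87·[1 − (4.9139·5.4013e-06 − 20.896·0.057712)/(-15.982)] = 2.87·0.92454 = 2.6534 g/L.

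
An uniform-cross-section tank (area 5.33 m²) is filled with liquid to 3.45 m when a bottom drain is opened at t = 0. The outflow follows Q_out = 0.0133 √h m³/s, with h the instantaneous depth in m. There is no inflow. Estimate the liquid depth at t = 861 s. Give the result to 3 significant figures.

A dh/dt = −Q_out = −0.0133 √h.
Separate and integrate: 2(√h − √h₀) = −(0.0133/A) t.
√h = √3.45 − 0.0133·861/(2·5.33) = 1.8574 − 1.0742 = 0.78319.
h = 0.78319² = 0.61338 m.

0.613 m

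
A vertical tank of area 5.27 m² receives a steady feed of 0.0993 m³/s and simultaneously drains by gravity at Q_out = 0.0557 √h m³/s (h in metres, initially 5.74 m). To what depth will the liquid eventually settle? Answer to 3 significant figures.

Volume balance on the tank: A dh/dt = Q_in − 0.0557 √h. At steady state dh/dt = 0:
Q_in = 0.0557 √h_ss ⇒ √h_ss = 0.0993/0.0557 = 1.7828.
h_ss = 1.7828² = 3.1783 m. (Since h₀ = 5.74 m > h_ss, the level will fall toward this value.)

3.18 m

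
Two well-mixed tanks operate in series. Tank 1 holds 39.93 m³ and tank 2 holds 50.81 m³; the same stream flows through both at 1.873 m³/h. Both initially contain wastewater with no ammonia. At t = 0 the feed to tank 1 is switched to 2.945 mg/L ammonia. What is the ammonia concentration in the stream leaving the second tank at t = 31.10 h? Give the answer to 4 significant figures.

Time constants: τᵢ = Vᵢ/Q for each well-mixed tank.
τ₁ = 39.93/1.873 = 21.3187 h; τ₂ = 50.81/1.873 = 27.1276 h.
Tank 1: C₁ = C_in(1 − e^(−t/τ₁)). Tank 2 (τ₁ ≠ τ₂): C₂ = C_in[1 − (τ₁ e^(−t/τ₁) − τ₂ e^(−t/τ₂))/(τ₁ − τ₂)].
At t = 31.10: e^(−t/τ₁) = 0.232513, e^(−t/τ₂) = 0.317768.
C₂ = 2.945·[1 − (21.3187·0.232513 − 27.1276·0.317768)/(-5.80886)] = 2.945·0.369342 = 1.08771 mg/L.

1.088 mg/L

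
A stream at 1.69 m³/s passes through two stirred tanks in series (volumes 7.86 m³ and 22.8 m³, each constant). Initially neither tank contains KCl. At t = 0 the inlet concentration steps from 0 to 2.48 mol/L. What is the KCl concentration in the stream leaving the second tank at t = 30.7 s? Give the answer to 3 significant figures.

2.09 mol/L

Each tank obeys Vᵢ dCᵢ/dt = Q(Cᵢ₋₁ − Cᵢ), so τᵢ = Vᵢ/Q.
τ₁ = 7.86/1.69 = 4.6509 s; τ₂ = 22.8/1.69 = 13.491 s.
Solving the cascade with C₁(0)=C₂(0)=0 gives C₂(t) = C_in[1 − (τ₁ e^(−t/τ₁) − τ₂ e^(−t/τ₂))/(τ₁ − τ₂)].
At t = 30.7: e^(−t/τ₁) = 0.0013592, e^(−t/τ₂) = 0.10274.
C₂ = 2.48·[1 − (4.6509·0.0013592 − 13.491·0.10274)/(-8.8402)] = 2.48·0.84393 = 2.0929 mol/L.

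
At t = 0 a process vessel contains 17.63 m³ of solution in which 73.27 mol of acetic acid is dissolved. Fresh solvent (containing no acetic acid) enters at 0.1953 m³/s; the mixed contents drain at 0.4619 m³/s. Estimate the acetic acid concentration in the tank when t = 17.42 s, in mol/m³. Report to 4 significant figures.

Total volume: dV/dt = Q_in − Q_out = -0.266600 m³/s, so V(t) = 17.63 − 0.266600 t and V(17.42) = 12.9858 m³.
Solute balance: dm/dt = 0 − Q_out C = −Q_out m/V(t).
Separate: dm/m = −Q_out dt/V(t) ⇒ ln(m/m₀) = −(Q_out/(Q_in−Q_out)) ln(V/V₀).
m = m₀ (V₀/V)^(Q_out/(Q_in−Q_out)) = 73.27 × (17.63/12.9858)^(-1.73256) = 43.1392 mol.
C = m/V = 43.1392/12.9858 = 3.32202 mol/m³.

3.322 mol/m³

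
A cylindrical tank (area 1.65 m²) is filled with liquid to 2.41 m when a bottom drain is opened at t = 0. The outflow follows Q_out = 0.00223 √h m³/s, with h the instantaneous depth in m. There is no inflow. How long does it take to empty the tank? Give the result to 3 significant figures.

2300 s

A dh/dt = −Q_out = −0.00223 √h.
This is separable: 2 d(√h)/dt = −0.00223/A, so √h = √h₀ − (0.00223/(2A)) t.
Set h = 0: 2√h₀ = (0.00223/A) t_empty ⇒ t_empty = 2A√h₀/0.00223.
t_empty = 2·1.65·√2.41/0.00223 = 3.3000·1.5524/0.00223 = 2297.3 s.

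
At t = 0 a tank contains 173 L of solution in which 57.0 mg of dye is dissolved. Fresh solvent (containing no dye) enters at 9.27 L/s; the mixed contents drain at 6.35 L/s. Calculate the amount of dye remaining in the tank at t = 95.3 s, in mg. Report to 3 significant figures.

Total volume: dV/dt = Q_in − Q_out = 2.9200 L/s, so V(t) = 173 + 2.9200 t and V(95.3) = 451.28 L.
Species balance (pure solvent in): dm/dt = −Q_out · m/V(t).
Separate: dm/m = −Q_out dt/V(t) ⇒ ln(m/m₀) = −(Q_out/(Q_in−Q_out)) ln(V/V₀).
m = m₀ (V₀/V)^(Q_out/(Q_in−Q_out)) = 57.0 × (173/451.28)^(2.1747) = 7.0853 mg.

7.09 mg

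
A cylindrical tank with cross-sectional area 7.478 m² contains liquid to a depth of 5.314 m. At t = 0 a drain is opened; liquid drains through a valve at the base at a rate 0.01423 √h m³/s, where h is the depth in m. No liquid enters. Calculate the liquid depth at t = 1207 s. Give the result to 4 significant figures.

1.338 m

A dh/dt = −Q_out = −0.01423 √h.
∫ h^(−1/2) dh = −(0.01423/A) ∫ dt, giving 2√h = 2√h₀ − (0.01423/A) t.
√h = √5.314 − 0.01423·1207/(2·7.478) = 2.30521 − 1.14841 = 1.15680.
h = 1.15680² = 1.33819 m.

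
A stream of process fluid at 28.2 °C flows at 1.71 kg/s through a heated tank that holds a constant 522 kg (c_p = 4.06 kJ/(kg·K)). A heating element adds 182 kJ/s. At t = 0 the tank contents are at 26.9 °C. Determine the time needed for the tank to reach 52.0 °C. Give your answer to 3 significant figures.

743 s

M c_p dT/dt = ṁ c_p (T_in − T) + Q̇.
τ = M/ṁ = 305.26 s; T_ss = T_in + Q̇/(ṁ c_p) = 54.415 °C.
T(t) = T_ss + (T₀ − T_ss) e^(−t/τ). Set T = 52.0:
e^(−t/τ) = (52.0 − 54.415)/(26.9 − 54.415) = 0.087769
t = −305.26 · ln(0.087769) = 742.72 s.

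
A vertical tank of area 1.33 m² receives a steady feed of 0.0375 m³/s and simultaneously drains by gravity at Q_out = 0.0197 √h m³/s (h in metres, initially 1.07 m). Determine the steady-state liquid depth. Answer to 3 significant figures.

A dh/dt = Q_in − 0.0197 √h. Steady state requires inflow = outflow:
Q_in = 0.0197 √h_ss ⇒ √h_ss = 0.0375/0.0197 = 1.9036.
h_ss = 1.9036² = 3.6235 m. (Since h₀ = 1.07 m < h_ss, the level will rise toward this value.)

3.62 m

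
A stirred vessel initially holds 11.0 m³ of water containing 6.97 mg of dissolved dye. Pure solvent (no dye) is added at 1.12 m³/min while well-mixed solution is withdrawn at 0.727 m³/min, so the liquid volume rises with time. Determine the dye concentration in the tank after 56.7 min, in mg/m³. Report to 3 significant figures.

Let m(t) be the amount of dye. Volume: V(t) = V₀ + (Q_in − Q_out) t = 11.0 + 0.39300 t; V(56.7) = 33.283 m³.
No dye enters, so dm/dt = −Q_out · (m/V).
Separate: dm/m = −Q_out dt/V(t) ⇒ ln(m/m₀) = −(Q_out/(Q_in−Q_out)) ln(V/V₀).
m = m₀ (V₀/V)^(Q_out/(Q_in−Q_out)) = 6.97 × (11.0/33.283)^(1.8499) = 0.89899 mg.
C = m/V = 0.89899/33.283 = 0.027011 mg/m³.

0.0270 mg/m³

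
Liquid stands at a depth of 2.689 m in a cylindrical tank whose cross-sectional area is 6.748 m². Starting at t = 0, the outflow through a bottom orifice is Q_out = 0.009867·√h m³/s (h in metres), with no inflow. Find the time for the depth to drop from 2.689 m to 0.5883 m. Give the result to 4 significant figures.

Volume balance on the tank: A dh/dt = −0.009867 √h.
∫ h^(−1/2) dh = −(0.009867/A) ∫ dt, giving 2√h = 2√h₀ − (0.009867/A) t.
t = 2A(√h₀ − √h)/0.009867 = 2·6.748·(√2.689 − √0.5883)/0.009867
  = 13.4960 × (1.63982 − 0.767007) / 0.009867 = 1193.82 s.

1194 s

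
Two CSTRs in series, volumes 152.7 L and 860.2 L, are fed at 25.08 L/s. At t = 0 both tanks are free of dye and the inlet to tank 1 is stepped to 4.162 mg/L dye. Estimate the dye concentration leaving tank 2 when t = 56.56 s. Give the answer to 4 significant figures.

3.189 mg/L

Species balance on tank i: dCᵢ/dt = (Cᵢ₋₁ − Cᵢ)/τᵢ with τᵢ = Vᵢ/Q.
τ₁ = 152.7/25.08 = 6.08852 s; τ₂ = 860.2/25.08 = 34.2982 s.
Solving the cascade with C₁(0)=C₂(0)=0 gives C₂(t) = C_in[1 − (τ₁ e^(−t/τ₁) − τ₂ e^(−t/τ₂))/(τ₁ − τ₂)].
At t = 56.56: e^(−t/τ₁) = 9.23783e-05, e^(−t/τ₂) = 0.192230.
C₂ = 4.162·[1 − (6.08852·9.23783e-05 − 34.2982·0.192230)/(-28.2097)] = 4.162·0.766301 = 3.18935 mg/L.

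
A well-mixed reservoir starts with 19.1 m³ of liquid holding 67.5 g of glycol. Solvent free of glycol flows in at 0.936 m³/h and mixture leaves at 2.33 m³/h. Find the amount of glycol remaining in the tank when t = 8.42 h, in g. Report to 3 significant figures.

Total volume: dV/dt = Q_in − Q_out = -1.3940 m³/h, so V(t) = 19.1 − 1.3940 t and V(8.42) = 7.3625 m³.
No glycol enters, so dm/dt = −Q_out · (m/V).
dm/m = −Q_out dt/(V₀ − 1.3940 t); integrating gives ln(m/m₀) = −(Q_out/(Q_in−Q_out)) ln(V/V₀).
m = m₀ (V₀/V)^(Q_out/(Q_in−Q_out)) = 67.5 × (19.1/7.3625)^(-1.6714) = 13.719 g.

13.7 g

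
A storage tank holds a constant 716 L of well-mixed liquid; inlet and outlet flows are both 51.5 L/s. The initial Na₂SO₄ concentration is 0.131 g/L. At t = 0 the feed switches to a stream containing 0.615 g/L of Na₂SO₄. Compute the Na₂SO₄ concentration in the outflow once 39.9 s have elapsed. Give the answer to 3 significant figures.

0.588 g/L

Accumulation = in − out for the solute gives V dC/dt = Q(C_in − C).
Rewrite as dC/dt + C/τ = C_in/τ, τ = V/Q = 13.903 s.
This is linear first-order; C(t) = C_in + (C₀ − C_in) e^(−t/τ).
C(39.9) = 0.615 + (0.131 − 0.615)·e^(−39.9/13.903) = 0.615 + (-0.48400)·0.056704 = 0.58756 g/L.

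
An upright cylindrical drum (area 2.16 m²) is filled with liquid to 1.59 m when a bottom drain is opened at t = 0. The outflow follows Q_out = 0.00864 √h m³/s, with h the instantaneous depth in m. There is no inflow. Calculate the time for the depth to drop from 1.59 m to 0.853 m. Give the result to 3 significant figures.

With no inflow, A dh/dt = −0.00864 √h.
This is separable: 2 d(√h)/dt = −0.00864/A, so √h = √h₀ − (0.00864/(2A)) t.
t = 2A(√h₀ − √h)/0.00864 = 2·2.16·(√1.59 − √0.853)/0.00864
  = 4.3200 × (1.2610 − 0.92358) / 0.00864 = 168.69 s.

169 s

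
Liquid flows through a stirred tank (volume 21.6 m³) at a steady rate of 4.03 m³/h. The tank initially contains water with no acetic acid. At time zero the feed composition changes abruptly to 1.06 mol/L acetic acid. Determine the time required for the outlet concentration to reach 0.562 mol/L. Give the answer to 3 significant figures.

4.05 h

Species balance on the tank: V dC/dt = Q(C_in − C), so τ = V/Q = 5.3598 h.
C(t) = C_in + (C₀ − C_in) e^(−t/τ). Set C = 0.562 and solve for t:
e^(−t/τ) = (C − C_in)/(C₀ − C_in) = (0.562 − 1.06)/(0 − 1.06) = 0.46981
t = −τ ln(…) = 5.3598 × 0.75542 = 4.0489 h.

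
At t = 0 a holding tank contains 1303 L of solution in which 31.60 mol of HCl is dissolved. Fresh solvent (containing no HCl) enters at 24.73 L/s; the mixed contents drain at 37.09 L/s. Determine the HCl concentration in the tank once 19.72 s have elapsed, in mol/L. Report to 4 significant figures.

0.01602 mol/L

Let m(t) be the amount of HCl. Volume: V(t) = V₀ + (Q_in − Q_out) t = 1303 − 12.3600 t; V(19.72) = 1059.26 L.
No HCl enters, so dm/dt = −Q_out · (m/V).
dm/m = −Q_out dt/(V₀ − 12.3600 t); integrating gives ln(m/m₀) = −(Q_out/(Q_in−Q_out)) ln(V/V₀).
m = m₀ (V₀/V)^(Q_out/(Q_in−Q_out)) = 31.60 × (1303/1059.26)^(-3.00081) = 16.9742 mol.
C = m/V = 16.9742/1059.26 = 0.0160246 mol/L.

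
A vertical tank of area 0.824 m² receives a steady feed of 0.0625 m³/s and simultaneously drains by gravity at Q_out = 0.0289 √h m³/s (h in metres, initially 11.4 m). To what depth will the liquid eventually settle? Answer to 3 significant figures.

4.68 m

A dh/dt = Q_in − 0.0289 √h. Steady state requires inflow = outflow:
Q_in = 0.0289 √h_ss ⇒ √h_ss = 0.0625/0.0289 = 2.1626.
h_ss = 2.1626² = 4.6770 m. (Since h₀ = 11.4 m > h_ss, the level will fall toward this value.)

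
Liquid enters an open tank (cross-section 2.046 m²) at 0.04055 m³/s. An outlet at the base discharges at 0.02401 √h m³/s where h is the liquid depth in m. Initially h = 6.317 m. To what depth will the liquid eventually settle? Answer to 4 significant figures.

A dh/dt = Q_in − 0.02401 √h. Steady state requires inflow = outflow:
Q_in = 0.02401 √h_ss ⇒ √h_ss = 0.04055/0.02401 = 1.68888.
h_ss = 1.68888² = 2.85231 m. (Since h₀ = 6.317 m > h_ss, the level will fall toward this value.)

2.852 m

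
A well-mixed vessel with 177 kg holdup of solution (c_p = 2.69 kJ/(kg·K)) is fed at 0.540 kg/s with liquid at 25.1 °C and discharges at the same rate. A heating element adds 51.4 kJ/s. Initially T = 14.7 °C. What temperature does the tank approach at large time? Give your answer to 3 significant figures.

M c_p dT/dt = ṁ c_p (T_in − T) + Q̇.
At steady state dT/dt = 0 ⇒ T_ss = T_in + Q̇/(ṁ c_p) = 25.1 + 51.4/(0.540·2.69) = 60.485 °C.

60.5 °C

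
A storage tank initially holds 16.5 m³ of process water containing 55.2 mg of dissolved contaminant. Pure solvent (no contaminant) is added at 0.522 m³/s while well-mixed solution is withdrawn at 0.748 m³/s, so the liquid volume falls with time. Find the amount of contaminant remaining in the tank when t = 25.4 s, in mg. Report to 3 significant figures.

Let m(t) be the amount of contaminant. Volume: V(t) = V₀ + (Q_in − Q_out) t = 16.5 − 0.22600 t; V(25.4) = 10.760 m³.
No contaminant enters, so dm/dt = −Q_out · (m/V).
Separate: dm/m = −Q_out dt/V(t) ⇒ ln(m/m₀) = −(Q_out/(Q_in−Q_out)) ln(V/V₀).
m = m₀ (V₀/V)^(Q_out/(Q_in−Q_out)) = 55.2 × (16.5/10.760)^(-3.3097) = 13.408 mg.

13.4 mg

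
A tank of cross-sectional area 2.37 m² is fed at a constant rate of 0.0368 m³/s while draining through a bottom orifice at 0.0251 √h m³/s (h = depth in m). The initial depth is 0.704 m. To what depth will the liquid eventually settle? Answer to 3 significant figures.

2.15 m

Unsteady balance on liquid volume: A dh/dt = Q_in − 0.0251 √h. At steady state dh/dt = 0:
Q_in = 0.0251 √h_ss ⇒ √h_ss = 0.0368/0.0251 = 1.4661.
h_ss = 1.4661² = 2.1496 m. (Since h₀ = 0.704 m < h_ss, the level will rise toward this value.)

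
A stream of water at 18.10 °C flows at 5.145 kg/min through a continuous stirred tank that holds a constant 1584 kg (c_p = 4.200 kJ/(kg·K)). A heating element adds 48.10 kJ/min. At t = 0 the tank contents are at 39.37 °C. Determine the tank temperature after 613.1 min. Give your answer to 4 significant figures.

M c_p dT/dt = ṁ c_p (T_in − T) + Q̇.
Rearrange: dT/dt = (T_ss − T)/τ with τ = M/ṁ = 307.872 min and T_ss = T_in + Q̇/(ṁ c_p) = 20.3259 °C.
Integrating: T(t) = T_ss + (T₀ − T_ss) e^(−t/τ).
T(613.1) = 20.3259 + (19.0441)·e^(−613.1/307.872) = 20.3259 + (19.0441)·0.136502 = 22.9255 °C.

22.93 °C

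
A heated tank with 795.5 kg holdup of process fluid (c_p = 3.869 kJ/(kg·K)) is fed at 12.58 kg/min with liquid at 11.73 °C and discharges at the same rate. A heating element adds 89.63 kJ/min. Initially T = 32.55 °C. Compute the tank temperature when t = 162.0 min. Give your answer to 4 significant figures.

Unsteady energy balance on the tank contents: M c_p dT/dt = ṁ c_p (T_in − T) + 89.63.
Rearrange: dT/dt = (T_ss − T)/τ with τ = M/ṁ = 63.2353 min and T_ss = T_in + Q̇/(ṁ c_p) = 13.5715 °C.
T approaches T_ss exponentially: T(t) = T_ss + (T₀ − T_ss) e^(−t/τ).
T(162.0) = 13.5715 + (18.9785)·e^(−162.0/63.2353) = 13.5715 + (18.9785)·0.0771611 = 15.0359 °C.

15.04 °C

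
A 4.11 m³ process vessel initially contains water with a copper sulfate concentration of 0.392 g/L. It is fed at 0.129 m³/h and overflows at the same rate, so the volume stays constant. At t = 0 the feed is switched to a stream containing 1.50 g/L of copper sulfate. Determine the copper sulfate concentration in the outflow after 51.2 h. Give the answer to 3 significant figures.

1.28 g/L

Transient balance on the dissolved component: V dC/dt = Q(C_in − C).
So dC/dt = (C_in − C)/τ with τ = V/Q = 4.11/0.129 = 31.860 h.
Solution: C(t) = C_in + (C₀ − C_in) e^(−t/τ).
C(51.2) = 1.50 + (0.392 − 1.50)·e^(−51.2/31.860) = 1.50 + (-1.1080)·0.20049 = 1.2779 g/L.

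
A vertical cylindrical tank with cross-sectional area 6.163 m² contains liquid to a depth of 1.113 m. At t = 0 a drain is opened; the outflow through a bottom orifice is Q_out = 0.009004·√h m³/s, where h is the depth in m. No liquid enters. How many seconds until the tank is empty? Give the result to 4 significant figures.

1444 s

With no inflow, A dh/dt = −0.009004 √h.
This is separable: 2 d(√h)/dt = −0.009004/A, so √h = √h₀ − (0.009004/(2A)) t.
Tank is empty when √h = 0: t_empty = 2A√h₀/0.009004.
t_empty = 2·6.163·√1.113/0.009004 = 12.3260·1.05499/0.009004 = 1444.22 s.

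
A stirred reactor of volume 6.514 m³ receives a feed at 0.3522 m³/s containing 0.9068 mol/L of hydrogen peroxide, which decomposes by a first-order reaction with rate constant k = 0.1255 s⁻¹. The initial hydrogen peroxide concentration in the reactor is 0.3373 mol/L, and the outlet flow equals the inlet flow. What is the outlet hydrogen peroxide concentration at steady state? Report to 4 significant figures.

V dC/dt = Q(C_in − C) − k V C.
At steady state: 0 = Q C_in − (Q + kV) C_ss, so C_ss = Q C_in/(Q + kV).
C_ss = 0.3522·0.9068/(0.3522 + 0.1255·6.514) = 0.319375/1.16971 = 0.273038 mol/L.

0.2730 mol/L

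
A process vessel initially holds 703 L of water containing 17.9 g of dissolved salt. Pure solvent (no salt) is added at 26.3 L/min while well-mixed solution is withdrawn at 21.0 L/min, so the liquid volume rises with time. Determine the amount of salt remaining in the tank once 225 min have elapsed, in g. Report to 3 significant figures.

0.352 g

Let m(t) be the amount of salt. Volume: V(t) = V₀ + (Q_in − Q_out) t = 703 + 5.3000 t; V(225) = 1895.5 L.
Species balance (pure solvent in): dm/dt = −Q_out · m/V(t).
Separate: dm/m = −Q_out dt/V(t) ⇒ ln(m/m₀) = −(Q_out/(Q_in−Q_out)) ln(V/V₀).
m = m₀ (V₀/V)^(Q_out/(Q_in−Q_out)) = 17.9 × (703/1895.5)^(3.9623) = 0.35159 g.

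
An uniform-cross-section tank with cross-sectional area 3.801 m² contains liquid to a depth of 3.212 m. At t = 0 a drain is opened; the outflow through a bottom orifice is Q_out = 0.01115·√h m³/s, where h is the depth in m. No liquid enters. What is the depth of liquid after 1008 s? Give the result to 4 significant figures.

Accumulation of liquid (constant cross-section A): A dh/dt = −0.01115 √h.
Separate and integrate: 2(√h − √h₀) = −(0.01115/A) t.
√h = √3.212 − 0.01115·1008/(2·3.801) = 1.79221 − 1.47845 = 0.313752.
h = 0.313752² = 0.0984405 m.

0.09844 m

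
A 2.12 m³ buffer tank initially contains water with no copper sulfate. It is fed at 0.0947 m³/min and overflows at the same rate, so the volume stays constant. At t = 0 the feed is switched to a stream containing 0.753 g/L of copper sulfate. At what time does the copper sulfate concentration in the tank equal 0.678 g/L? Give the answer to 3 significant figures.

Species balance: V dC/dt = Q(C_in − C) ⇒ τ = V/Q = 22.386 min.
C(t) = C_in + (C₀ − C_in) e^(−t/τ). Set C = 0.678 and solve for t:
e^(−t/τ) = (C − C_in)/(C₀ − C_in) = (0.678 − 0.753)/(0 − 0.753) = 0.099602
t = −τ ln(…) = 22.386 × 2.3066 = 51.636 min.

51.6 min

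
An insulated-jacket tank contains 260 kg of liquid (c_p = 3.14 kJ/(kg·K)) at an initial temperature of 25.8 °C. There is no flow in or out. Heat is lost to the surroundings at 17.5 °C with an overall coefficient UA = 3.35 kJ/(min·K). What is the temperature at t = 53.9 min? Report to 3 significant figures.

M c_p dT/dt = −UA(T − T_amb).
dT/dt = (T_ss − T)/τ with T_ss = T_amb = 17.500 °C, τ = M c_p/UA = 260·3.14/3.35 = 243.70 min.
Integrating: T(t) = T_ss + (T₀ − T_ss) e^(−t/τ).
T(53.9) = 17.500 + (8.3000)·0.80158 = 24.153 °C.

24.2 °C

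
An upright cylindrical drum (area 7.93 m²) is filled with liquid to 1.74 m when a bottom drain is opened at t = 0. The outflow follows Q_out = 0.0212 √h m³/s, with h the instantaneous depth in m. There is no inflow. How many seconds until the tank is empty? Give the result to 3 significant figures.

A dh/dt = −Q_out = −0.0212 √h.
Separate and integrate: 2(√h − √h₀) = −(0.0212/A) t.
Tank is empty when √h = 0: t_empty = 2A√h₀/0.0212.
t_empty = 2·7.93·√1.74/0.0212 = 15.860·1.3191/0.0212 = 986.83 s.

987 s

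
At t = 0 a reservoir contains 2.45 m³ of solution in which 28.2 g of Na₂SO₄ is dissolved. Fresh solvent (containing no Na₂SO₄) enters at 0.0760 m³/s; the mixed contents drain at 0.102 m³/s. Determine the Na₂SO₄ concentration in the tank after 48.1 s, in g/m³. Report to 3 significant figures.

Let m(t) be the amount of Na₂SO₄. Volume: V(t) = V₀ + (Q_in − Q_out) t = 2.45 − 0.026000 t; V(48.1) = 1.1994 m³.
Species balance (pure solvent in): dm/dt = −Q_out · m/V(t).
Separate: dm/m = −Q_out dt/V(t) ⇒ ln(m/m₀) = −(Q_out/(Q_in−Q_out)) ln(V/V₀).
m = m₀ (V₀/V)^(Q_out/(Q_in−Q_out)) = 28.2 × (2.45/1.1994)^(-3.9231) = 1.7112 g.
C = m/V = 1.7112/1.1994 = 1.4267 g/m³.

1.43 g/m³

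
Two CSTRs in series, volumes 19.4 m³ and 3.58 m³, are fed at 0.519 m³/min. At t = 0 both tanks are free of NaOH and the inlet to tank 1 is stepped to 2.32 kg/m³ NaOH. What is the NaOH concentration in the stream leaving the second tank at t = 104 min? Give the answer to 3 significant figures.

2.14 kg/m³

Each tank obeys Vᵢ dCᵢ/dt = Q(Cᵢ₋₁ − Cᵢ), so τᵢ = Vᵢ/Q.
τ₁ = 19.4/0.519 = 37.380 min; τ₂ = 3.58/0.519 = 6.8979 min.
Tank 1: C₁ = C_in(1 − e^(−t/τ₁)). Tank 2 (τ₁ ≠ τ₂): C₂ = C_in[1 − (τ₁ e^(−t/τ₁) − τ₂ e^(−t/τ₂))/(τ₁ − τ₂)].
At t = 104: e^(−t/τ₁) = 0.061898, e^(−t/τ₂) = 2.8320e-07.
C₂ = 2.32·[1 − (37.380·0.061898 − 6.8979·2.8320e-07)/(30.482)] = 2.32·0.92409 = 2.1439 kg/m³.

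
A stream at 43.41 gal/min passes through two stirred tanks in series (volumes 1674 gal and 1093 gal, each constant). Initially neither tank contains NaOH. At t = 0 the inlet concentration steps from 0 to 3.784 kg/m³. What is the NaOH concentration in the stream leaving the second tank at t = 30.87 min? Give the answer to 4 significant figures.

Time constants: τᵢ = Vᵢ/Q for each well-mixed tank.
τ₁ = 1674/43.41 = 38.5625 min; τ₂ = 1093/43.41 = 25.1785 min.
Tank 1: C₁ = C_in(1 − e^(−t/τ₁)). Tank 2 (τ₁ ≠ τ₂): C₂ = C_in[1 − (τ₁ e^(−t/τ₁) − τ₂ e^(−t/τ₂))/(τ₁ − τ₂)].
At t = 30.87: e^(−t/τ₁) = 0.449096, e^(−t/τ₂) = 0.293451.
C₂ = 3.784·[1 − (38.5625·0.449096 − 25.1785·0.293451)/(13.3840)] = 3.784·0.258097 = 0.976641 kg/m³.

0.9766 kg/m³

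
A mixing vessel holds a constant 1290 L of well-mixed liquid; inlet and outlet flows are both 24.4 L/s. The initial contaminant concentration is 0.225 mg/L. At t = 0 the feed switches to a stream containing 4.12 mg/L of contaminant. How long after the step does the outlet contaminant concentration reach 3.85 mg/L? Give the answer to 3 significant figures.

141 s

Species balance: V dC/dt = Q(C_in − C) ⇒ τ = V/Q = 52.869 s.
C(t) = C_in + (C₀ − C_in) e^(−t/τ). Set C = 3.85 and solve for t:
e^(−t/τ) = (C − C_in)/(C₀ − C_in) = (3.85 − 4.12)/(0.225 − 4.12) = 0.069320
t = −τ ln(…) = 52.869 × 2.6690 = 141.11 s.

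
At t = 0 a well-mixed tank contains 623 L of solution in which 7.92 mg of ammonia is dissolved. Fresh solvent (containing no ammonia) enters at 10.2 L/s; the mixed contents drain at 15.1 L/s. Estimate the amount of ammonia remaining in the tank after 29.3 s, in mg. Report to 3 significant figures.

Total volume: dV/dt = Q_in − Q_out = -4.9000 L/s, so V(t) = 623 − 4.9000 t and V(29.3) = 479.43 L.
Solute balance: dm/dt = 0 − Q_out C = −Q_out m/V(t).
dm/m = −Q_out dt/(V₀ − 4.9000 t); integrating gives ln(m/m₀) = −(Q_out/(Q_in−Q_out)) ln(V/V₀).
m = m₀ (V₀/V)^(Q_out/(Q_in−Q_out)) = 7.92 × (623/479.43)^(-3.0816) = 3.5331 mg.

3.53 mg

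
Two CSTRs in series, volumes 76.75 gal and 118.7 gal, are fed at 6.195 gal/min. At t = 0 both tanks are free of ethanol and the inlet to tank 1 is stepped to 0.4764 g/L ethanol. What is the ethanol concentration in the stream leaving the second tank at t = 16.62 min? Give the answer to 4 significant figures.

Each tank obeys Vᵢ dCᵢ/dt = Q(Cᵢ₋₁ − Cᵢ), so τᵢ = Vᵢ/Q.
τ₁ = 76.75/6.195 = 12.3890 min; τ₂ = 118.7/6.195 = 19.1606 min.
Tank 1: C₁ = C_in(1 − e^(−t/τ₁)). Tank 2 (τ₁ ≠ τ₂): C₂ = C_in[1 − (τ₁ e^(−t/τ₁) − τ₂ e^(−t/τ₂))/(τ₁ − τ₂)].
At t = 16.62: e^(−t/τ₁) = 0.261451, e^(−t/τ₂) = 0.420040.
C₂ = 0.4764·[1 − (12.3890·0.261451 − 19.1606·0.420040)/(-6.77159)] = 0.4764·0.289810 = 0.138066 g/L.

0.1381 g/L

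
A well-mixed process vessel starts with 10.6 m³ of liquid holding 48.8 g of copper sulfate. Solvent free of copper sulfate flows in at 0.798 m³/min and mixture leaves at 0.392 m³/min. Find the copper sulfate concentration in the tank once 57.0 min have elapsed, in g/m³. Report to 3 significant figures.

Let m(t) be the amount of copper sulfate. Volume: V(t) = V₀ + (Q_in − Q_out) t = 10.6 + 0.40600 t; V(57.0) = 33.742 m³.
Solute balance: dm/dt = 0 − Q_out C = −Q_out m/V(t).
Separate: dm/m = −Q_out dt/V(t) ⇒ ln(m/m₀) = −(Q_out/(Q_in−Q_out)) ln(V/V₀).
m = m₀ (V₀/V)^(Q_out/(Q_in−Q_out)) = 48.8 × (10.6/33.742)^(0.96552) = 15.955 g.
C = m/V = 15.955/33.742 = 0.47285 g/m³.

0.473 g/m³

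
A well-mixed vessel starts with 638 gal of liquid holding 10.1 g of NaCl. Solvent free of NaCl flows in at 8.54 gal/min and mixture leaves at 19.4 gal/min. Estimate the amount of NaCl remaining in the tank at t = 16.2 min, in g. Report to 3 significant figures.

5.68 g

Let m(t) be the amount of NaCl. Volume: V(t) = V₀ + (Q_in − Q_out) t = 638 − 10.860 t; V(16.2) = 462.07 gal.
Solute balance: dm/dt = 0 − Q_out C = −Q_out m/V(t).
dm/m = −Q_out dt/(V₀ − 10.860 t); integrating gives ln(m/m₀) = −(Q_out/(Q_in−Q_out)) ln(V/V₀).
m = m₀ (V₀/V)^(Q_out/(Q_in−Q_out)) = 10.1 × (638/462.07)^(-1.7864) = 5.6758 g.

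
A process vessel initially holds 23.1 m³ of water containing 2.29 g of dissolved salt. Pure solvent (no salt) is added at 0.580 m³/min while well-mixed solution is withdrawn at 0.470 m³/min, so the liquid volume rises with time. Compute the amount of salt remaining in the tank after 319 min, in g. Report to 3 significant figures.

Let m(t) be the amount of salt. Volume: V(t) = V₀ + (Q_in − Q_out) t = 23.1 + 0.11000 t; V(319) = 58.190 m³.
Solute balance: dm/dt = 0 − Q_out C = −Q_out m/V(t).
dm/m = −Q_out dt/(V₀ + 0.11000 t); integrating gives ln(m/m₀) = −(Q_out/(Q_in−Q_out)) ln(V/V₀).
m = m₀ (V₀/V)^(Q_out/(Q_in−Q_out)) = 2.29 × (23.1/58.190)^(4.2727) = 0.044204 g.

0.0442 g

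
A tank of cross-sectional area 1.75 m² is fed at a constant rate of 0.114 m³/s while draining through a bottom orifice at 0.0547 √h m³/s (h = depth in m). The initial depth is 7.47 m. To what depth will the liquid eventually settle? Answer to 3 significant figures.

A dh/dt = Q_in − 0.0547 √h. Steady state requires inflow = outflow:
Q_in = 0.0547 √h_ss ⇒ √h_ss = 0.114/0.0547 = 2.0841.
h_ss = 2.0841² = 4.3435 m. (Since h₀ = 7.47 m > h_ss, the level will fall toward this value.)

4.34 m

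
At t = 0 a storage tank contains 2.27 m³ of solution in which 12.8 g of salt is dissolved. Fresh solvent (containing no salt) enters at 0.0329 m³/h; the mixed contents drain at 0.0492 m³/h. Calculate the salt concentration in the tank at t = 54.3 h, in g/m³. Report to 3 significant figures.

Total volume: dV/dt = Q_in − Q_out = -0.016300 m³/h, so V(t) = 2.27 − 0.016300 t and V(54.3) = 1.3849 m³.
Solute balance: dm/dt = 0 − Q_out C = −Q_out m/V(t).
dm/m = −Q_out dt/(V₀ − 0.016300 t); integrating gives ln(m/m₀) = −(Q_out/(Q_in−Q_out)) ln(V/V₀).
m = m₀ (V₀/V)^(Q_out/(Q_in−Q_out)) = 12.8 × (2.27/1.3849)^(-3.0184) = 2.8804 g.
C = m/V = 2.8804/1.3849 = 2.0798 g/m³.

2.08 g/m³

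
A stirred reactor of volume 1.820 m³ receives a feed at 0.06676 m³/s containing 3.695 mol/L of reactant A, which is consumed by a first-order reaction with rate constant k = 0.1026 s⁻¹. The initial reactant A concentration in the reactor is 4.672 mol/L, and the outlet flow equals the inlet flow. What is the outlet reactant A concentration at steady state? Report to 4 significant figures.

0.9731 mol/L

V dC/dt = Q(C_in − C) − k V C.
At steady state: 0 = Q C_in − (Q + kV) C_ss, so C_ss = Q C_in/(Q + kV).
C_ss = 0.06676·3.695/(0.06676 + 0.1026·1.820) = 0.246678/0.253492 = 0.973120 mol/L.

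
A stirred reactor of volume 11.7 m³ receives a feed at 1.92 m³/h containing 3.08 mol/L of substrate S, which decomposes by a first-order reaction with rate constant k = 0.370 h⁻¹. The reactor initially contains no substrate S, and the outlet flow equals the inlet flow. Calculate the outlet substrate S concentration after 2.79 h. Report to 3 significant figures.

0.733 mol/L

Accumulation = in − out − consumed: V dC/dt = Q C_in − Q C − k V C.
dC/dt = (Q/V) C_in − (Q/V + k) C; effective rate a = Q/V + k = 0.16410 + 0.370 = 0.53410 h⁻¹.
C_ss = Q C_in/(Q + kV) = 0.94633 mol/L; C(t) = C_ss + (C₀ − C_ss) e^(−a t).
C(2.79) = 0.94633 + (-0.94633)·e^(−0.53410·2.79) = 0.94633 + (-0.94633)·0.22534 = 0.73308 mol/L.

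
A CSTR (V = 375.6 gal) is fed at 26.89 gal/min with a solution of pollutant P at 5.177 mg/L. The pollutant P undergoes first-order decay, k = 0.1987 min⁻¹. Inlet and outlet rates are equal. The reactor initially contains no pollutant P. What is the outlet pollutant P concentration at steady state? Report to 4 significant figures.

Species balance: V dC/dt = Q C_in − Q C − k V C.
Steady state (dC/dt = 0): C_ss = Q C_in/(Q + kV) = C_in/(1 + kV/Q).
C_ss = 26.89·5.177/(26.89 + 0.1987·375.6) = 139.210/101.522 = 1.37123 mg/L.

1.371 mg/L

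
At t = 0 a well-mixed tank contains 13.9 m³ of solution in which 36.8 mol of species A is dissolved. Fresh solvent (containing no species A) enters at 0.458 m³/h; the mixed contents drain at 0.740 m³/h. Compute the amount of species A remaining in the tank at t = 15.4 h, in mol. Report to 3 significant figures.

13.8 mol

Total volume: dV/dt = Q_in − Q_out = -0.28200 m³/h, so V(t) = 13.9 − 0.28200 t and V(15.4) = 9.5572 m³.
No species A enters, so dm/dt = −Q_out · (m/V).
dm/m = −Q_out dt/(V₀ − 0.28200 t); integrating gives ln(m/m₀) = −(Q_out/(Q_in−Q_out)) ln(V/V₀).
m = m₀ (V₀/V)^(Q_out/(Q_in−Q_out)) = 36.8 × (13.9/9.5572)^(-2.6241) = 13.770 mol.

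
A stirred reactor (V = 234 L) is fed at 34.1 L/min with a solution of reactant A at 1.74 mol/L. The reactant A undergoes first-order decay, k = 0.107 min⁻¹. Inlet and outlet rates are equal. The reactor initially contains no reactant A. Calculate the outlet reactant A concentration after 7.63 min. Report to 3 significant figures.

Accumulation = in − out − consumed: V dC/dt = Q C_in − Q C − k V C.
This is linear with rate a = Q/V + k = 0.25273 min⁻¹.
C_ss = Q C_in/(Q + kV) = 1.0033 mol/L; C(t) = C_ss + (C₀ − C_ss) e^(−a t).
C(7.63) = 1.0033 + (-1.0033)·e^(−0.25273·7.63) = 1.0033 + (-1.0033)·0.14539 = 0.85744 mol/L.

0.857 mol/L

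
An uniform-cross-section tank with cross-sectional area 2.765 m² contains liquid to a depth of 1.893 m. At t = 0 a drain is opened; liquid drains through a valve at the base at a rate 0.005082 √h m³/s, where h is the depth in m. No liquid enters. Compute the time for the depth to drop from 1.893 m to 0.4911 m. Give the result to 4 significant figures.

A dh/dt = −Q_out = −0.005082 √h.
∫ h^(−1/2) dh = −(0.005082/A) ∫ dt, giving 2√h = 2√h₀ − (0.005082/A) t.
t = 2A(√h₀ − √h)/0.005082 = 2·2.765·(√1.893 − √0.4911)/0.005082
  = 5.53000 × (1.37586 − 0.700785) / 0.005082 = 734.589 s.

734.6 s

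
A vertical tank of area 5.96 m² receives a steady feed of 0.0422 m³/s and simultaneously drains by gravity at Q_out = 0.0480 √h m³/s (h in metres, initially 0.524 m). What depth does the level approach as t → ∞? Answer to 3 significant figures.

A dh/dt = Q_in − 0.0480 √h. Steady state requires inflow = outflow:
Q_in = 0.0480 √h_ss ⇒ √h_ss = 0.0422/0.0480 = 0.87917.
h_ss = 0.87917² = 0.77293 m. (Since h₀ = 0.524 m < h_ss, the level will rise toward this value.)

0.773 m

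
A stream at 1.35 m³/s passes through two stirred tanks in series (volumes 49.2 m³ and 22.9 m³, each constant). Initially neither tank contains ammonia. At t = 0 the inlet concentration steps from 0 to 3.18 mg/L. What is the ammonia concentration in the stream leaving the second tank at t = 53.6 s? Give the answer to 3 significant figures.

Time constants: τᵢ = Vᵢ/Q for each well-mixed tank.
τ₁ = 49.2/1.35 = 36.444 s; τ₂ = 22.9/1.35 = 16.963 s.
Tank 1: C₁ = C_in(1 − e^(−t/τ₁)). Tank 2 (τ₁ ≠ τ₂): C₂ = C_in[1 − (τ₁ e^(−t/τ₁) − τ₂ e^(−t/τ₂))/(τ₁ − τ₂)].
At t = 53.6: e^(−t/τ₁) = 0.22976, e^(−t/τ₂) = 0.042433.
C₂ = 3.18·[1 − (36.444·0.22976 − 16.963·0.042433)/(19.481)] = 3.18·0.60714 = 1.9307 mg/L.

1.93 mg/L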